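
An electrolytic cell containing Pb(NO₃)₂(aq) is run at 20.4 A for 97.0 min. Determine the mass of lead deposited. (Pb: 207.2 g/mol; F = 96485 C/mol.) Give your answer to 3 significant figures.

127 g

Q = It = 20.4 × 5820 = 1.187×10^5 C
Moles of electrons = 1.187×10^5 / 96485 = 1.230 mol
Pb²⁺ + 2e⁻ → Pb, so n(Pb) = 1.230 / 2 = 0.6150 mol
m = 0.6150 × 207.2 = 127 g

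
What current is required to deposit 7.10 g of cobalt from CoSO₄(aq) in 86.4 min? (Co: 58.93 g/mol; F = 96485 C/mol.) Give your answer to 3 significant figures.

4.48 A

n(Co) = 7.10 / 58.93 = 0.1205 mol
Co²⁺ + 2e⁻ → Co, so n(e⁻) = 2 × 0.1205 = 0.2410 mol
Q = 0.2410 × 96485 = 23250 C
I = Q / t = 23250 / 5184 s = 4.48 A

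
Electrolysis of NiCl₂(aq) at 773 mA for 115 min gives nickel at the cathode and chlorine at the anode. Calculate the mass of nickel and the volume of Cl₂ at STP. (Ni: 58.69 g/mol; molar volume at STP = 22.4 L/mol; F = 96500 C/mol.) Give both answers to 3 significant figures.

1.62 g Ni; 0.619 L Cl₂

Q = 0.773 × 6900 = 5334 C; n(e⁻) = 5334 / 96500 = 0.05527 mol
Cathode: Ni²⁺ + 2e⁻ → Ni → n(Ni) = 0.05527/2 = 0.02764 mol → 1.62 g
Anode: 2Cl⁻ → Cl₂ + 2e⁻ → n(Cl₂) = 0.05527/2 = 0.02764 mol → 0.619 L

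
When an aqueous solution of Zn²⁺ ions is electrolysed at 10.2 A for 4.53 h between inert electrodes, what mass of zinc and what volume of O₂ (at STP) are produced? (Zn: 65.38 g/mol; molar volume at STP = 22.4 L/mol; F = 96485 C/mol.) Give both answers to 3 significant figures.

56.4 g Zn; 9.65 L O₂

Q = 10.2 × 16308 = 1.663×10^5 C; n(e⁻) = 1.663×10^5 / 96485 = 1.724 mol
Cathode: Zn²⁺ + 2e⁻ → Zn → n(Zn) = 1.724/2 = 0.8620 mol → 56.4 g
Anode: 2H₂O → O₂ + 4H⁺ + 4e⁻ → n(O₂) = 1.724/4 = 0.4310 mol → 9.65 L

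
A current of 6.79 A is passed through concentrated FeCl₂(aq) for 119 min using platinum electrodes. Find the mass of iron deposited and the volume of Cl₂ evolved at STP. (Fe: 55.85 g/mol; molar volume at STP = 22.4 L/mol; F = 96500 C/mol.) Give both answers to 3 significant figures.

Q = 6.79 × 7140 = 48480 C; n(e⁻) = 48480 / 96500 = 0.5024 mol
Cathode: Fe²⁺ + 2e⁻ → Fe → n(Fe) = 0.5024/2 = 0.2512 mol → 14.0 g
Anode: 2Cl⁻ → Cl₂ + 2e⁻ → n(Cl₂) = 0.5024/2 = 0.2512 mol → 5.63 L

14.0 g Fe; 5.63 L Cl₂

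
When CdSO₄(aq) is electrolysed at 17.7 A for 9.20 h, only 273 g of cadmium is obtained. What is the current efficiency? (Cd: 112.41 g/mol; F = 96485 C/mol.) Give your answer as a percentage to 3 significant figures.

79.9%

Q = 17.7 × 33120 = 5.862×10^5 C
n(e⁻) = 5.862×10^5 / 96485 = 6.076 mol
Cd²⁺ + 2e⁻ → Cd, so theoretical n(Cd) = 3.038 mol → 341.5 g
Efficiency = 273 / 341.5 = 0.7994 = 79.9%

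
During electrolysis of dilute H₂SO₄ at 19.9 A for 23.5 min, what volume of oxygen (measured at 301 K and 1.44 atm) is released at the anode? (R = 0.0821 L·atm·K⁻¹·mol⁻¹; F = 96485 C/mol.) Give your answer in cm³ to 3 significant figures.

1250 cm³

Charge passed = 19.9 × 1410 = 28060 C
n(e⁻) = Q/F = 28060/96485 = 0.2908 mol
2H₂O → O₂ + 4H⁺ + 4e⁻, so n(O₂) = 0.2908 / 4 = 0.07270 mol
V = nRT/P = 0.07270 × 0.0821 × 301 / 1.44 = 1.248 L
= 1250 cm³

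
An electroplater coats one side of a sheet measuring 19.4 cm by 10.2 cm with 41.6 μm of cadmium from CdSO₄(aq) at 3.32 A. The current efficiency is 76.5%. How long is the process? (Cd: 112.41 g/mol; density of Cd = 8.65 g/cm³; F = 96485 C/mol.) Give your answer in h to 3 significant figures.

Plated area = 19.4 × 10.2 = 197.9 cm²
Volume = 197.9 × 41.6×10⁻⁴ cm = 0.8233 cm³
m(Cd) = 0.8233 × 8.65 = 7.122 g
n(Cd) = 7.122 / 112.41 = 0.06336 mol; n(e⁻) = 2 × 0.06336 = 0.1267 mol
Q = 0.1267 × 96485 / 0.765 = 15980 C
t = 15980 / 3.32 = 4813 s = 1.34 h

1.34 h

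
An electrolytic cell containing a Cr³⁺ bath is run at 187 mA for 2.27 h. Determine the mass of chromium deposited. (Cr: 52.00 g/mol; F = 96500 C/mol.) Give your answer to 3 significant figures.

Q = 0.187 A × 8172 s = 1528 C
n(e⁻) = Q/F = 1528/96500 = 0.01583 mol
Cr³⁺ + 3e⁻ → Cr, so n(Cr) = 0.01583 / 3 = 0.005277 mol
m = 0.005277 × 52.00 = 0.274 g

0.274 g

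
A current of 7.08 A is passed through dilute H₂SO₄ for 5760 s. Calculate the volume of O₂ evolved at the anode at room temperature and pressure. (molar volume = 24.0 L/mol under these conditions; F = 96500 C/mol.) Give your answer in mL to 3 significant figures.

Q = 7.08 A × 5760 s = 40780 C
n(e⁻) = Q/F = 40780/96500 = 0.4226 mol
2H₂O → O₂ + 4H⁺ + 4e⁻, so n(O₂) = 0.4226 / 4 = 0.1057 mol
V = 0.1057 × 24.0 = 2.537 L
= 2540 mL

2540 mL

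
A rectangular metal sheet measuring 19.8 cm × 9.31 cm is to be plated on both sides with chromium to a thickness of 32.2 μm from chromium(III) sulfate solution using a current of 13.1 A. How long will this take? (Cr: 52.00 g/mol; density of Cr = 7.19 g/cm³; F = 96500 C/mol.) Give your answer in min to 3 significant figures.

60.5 min

Plated area = 2 × 19.8 × 9.31 = 368.7 cm²
Volume = 368.7 × 32.2×10⁻⁴ cm = 1.187 cm³
m(Cr) = 1.187 × 7.19 = 8.535 g
n(Cr) = 8.535 / 52.00 = 0.1641 mol; n(e⁻) = 3 × 0.1641 = 0.4923 mol
Q = 0.4923 × 96500 = 47510 C
t = 47510 / 13.1 = 3627 s = 60.5 min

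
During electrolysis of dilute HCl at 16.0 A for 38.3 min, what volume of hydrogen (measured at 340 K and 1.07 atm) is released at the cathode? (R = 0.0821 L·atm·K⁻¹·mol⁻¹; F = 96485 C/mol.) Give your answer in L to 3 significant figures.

Q = 16.0 A × 2298 s = 36770 C
n(e⁻) = Q/F = 36770/96485 = 0.3811 mol
2H⁺ + 2e⁻ → H₂, so n(H₂) = 0.3811 / 2 = 0.1906 mol
V = nRT/P = 0.1906 × 0.0821 × 340 / 1.07 = 4.972 L

4.97 L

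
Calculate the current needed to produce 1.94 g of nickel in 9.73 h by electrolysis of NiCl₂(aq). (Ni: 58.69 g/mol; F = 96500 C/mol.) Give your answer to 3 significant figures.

n(Ni) = 1.94 / 58.69 = 0.03306 mol
Ni²⁺ + 2e⁻ → Ni, so n(e⁻) = 2 × 0.03306 = 0.06612 mol
Q = 0.06612 × 96500 = 6381 C
I = Q / t = 6381 / 35028 s = 0.182 A

0.182 A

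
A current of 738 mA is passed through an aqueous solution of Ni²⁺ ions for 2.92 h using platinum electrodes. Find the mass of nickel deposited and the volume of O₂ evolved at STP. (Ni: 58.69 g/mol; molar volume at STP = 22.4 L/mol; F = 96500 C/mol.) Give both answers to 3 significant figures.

Q = 0.738 × 10512 = 7758 C; n(e⁻) = 7758 / 96500 = 0.08039 mol
Cathode: Ni²⁺ + 2e⁻ → Ni → n(Ni) = 0.08039/2 = 0.04020 mol → 2.36 g
Anode: 2H₂O → O₂ + 4H⁺ + 4e⁻ → n(O₂) = 0.08039/4 = 0.02010 mol → 0.450 L

2.36 g Ni; 0.450 L O₂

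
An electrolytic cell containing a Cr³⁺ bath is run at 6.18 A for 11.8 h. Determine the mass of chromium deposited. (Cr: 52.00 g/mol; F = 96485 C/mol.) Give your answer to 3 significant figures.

47.2 g

Q = It = 6.18 × 42480 = 2.625×10^5 C
Moles of electrons = 2.625×10^5 / 96485 = 2.721 mol
Cr³⁺ + 3e⁻ → Cr, so n(Cr) = 2.721 / 3 = 0.9070 mol
m = 0.9070 × 52.00 = 47.2 g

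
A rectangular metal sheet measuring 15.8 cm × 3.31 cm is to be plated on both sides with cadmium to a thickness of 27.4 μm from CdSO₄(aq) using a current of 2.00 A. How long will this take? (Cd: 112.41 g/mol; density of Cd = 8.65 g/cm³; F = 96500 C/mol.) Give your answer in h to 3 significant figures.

Plated area = 2 × 15.8 × 3.31 = 104.6 cm²
Volume = 104.6 × 27.4×10⁻⁴ cm = 0.2866 cm³
m(Cd) = 0.2866 × 8.65 = 2.479 g
n(Cd) = 2.479 / 112.41 = 0.02205 mol; n(e⁻) = 2 × 0.02205 = 0.04410 mol
Q = 0.04410 × 96500 = 4256 C
t = 4256 / 2.00 = 2128 s = 0.591 h

0.591 h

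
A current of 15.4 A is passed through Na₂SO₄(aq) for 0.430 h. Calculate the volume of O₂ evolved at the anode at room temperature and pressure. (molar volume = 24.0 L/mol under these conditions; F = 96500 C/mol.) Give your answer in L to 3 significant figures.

Q = 15.4 A × 1548 s = 23840 C
n(e⁻) = Q/F = 23840/96500 = 0.2470 mol
2H₂O → O₂ + 4H⁺ + 4e⁻, so n(O₂) = 0.2470 / 4 = 0.06175 mol
V = 0.06175 × 24.0 = 1.482 L

1.48 L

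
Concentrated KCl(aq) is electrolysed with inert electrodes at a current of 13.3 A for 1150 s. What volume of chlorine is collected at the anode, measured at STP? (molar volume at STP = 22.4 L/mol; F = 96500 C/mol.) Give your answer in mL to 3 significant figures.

1780 mL

Q = 13.3 A × 1150 s = 15300 C
n(e⁻) = Q/F = 15300/96500 = 0.1585 mol
2Cl⁻ → Cl₂ + 2e⁻, so n(Cl₂) = 0.1585 / 2 = 0.07925 mol
V = 0.07925 × 22.4 = 1.775 L
= 1780 mL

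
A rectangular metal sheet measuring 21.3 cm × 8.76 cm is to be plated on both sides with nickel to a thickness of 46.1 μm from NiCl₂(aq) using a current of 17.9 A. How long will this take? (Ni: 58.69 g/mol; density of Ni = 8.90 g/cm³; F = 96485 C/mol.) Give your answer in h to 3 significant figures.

0.781 h

Plated area = 2 × 21.3 × 8.76 = 373.2 cm²
Volume = 373.2 × 46.1×10⁻⁴ cm = 1.720 cm³
m(Ni) = 1.720 × 8.90 = 15.31 g
n(Ni) = 15.31 / 58.69 = 0.2609 mol; n(e⁻) = 2 × 0.2609 = 0.5218 mol
Q = 0.5218 × 96485 = 50350 C
t = 50350 / 17.9 = 2813 s = 0.781 h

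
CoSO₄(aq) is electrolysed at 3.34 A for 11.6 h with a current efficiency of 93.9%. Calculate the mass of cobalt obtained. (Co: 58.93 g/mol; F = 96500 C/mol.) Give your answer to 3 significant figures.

Q = 3.34 × 41760 = 1.395×10^5 C
n(e⁻) = 1.395×10^5 / 96500 = 1.446 mol
Co²⁺ + 2e⁻ → Co, so theoretical m(Co) = 0.7230 × 58.93 = 42.61 g
Actual mass = 93.9% × 42.61 = 40.0 g

40.0 g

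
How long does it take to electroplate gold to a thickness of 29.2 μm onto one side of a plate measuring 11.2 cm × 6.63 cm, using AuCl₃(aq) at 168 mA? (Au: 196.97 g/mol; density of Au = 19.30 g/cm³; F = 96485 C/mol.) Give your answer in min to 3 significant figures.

610 min

Plated area = 11.2 × 6.63 = 74.26 cm²
Volume = 74.26 × 29.2×10⁻⁴ cm = 0.2168 cm³
m(Au) = 0.2168 × 19.30 = 4.184 g
n(Au) = 4.184 / 196.97 = 0.02124 mol; n(e⁻) = 3 × 0.02124 = 0.06372 mol
Q = 0.06372 × 96485 = 6148 C
t = 6148 / 0.168 = 36600 s = 610 min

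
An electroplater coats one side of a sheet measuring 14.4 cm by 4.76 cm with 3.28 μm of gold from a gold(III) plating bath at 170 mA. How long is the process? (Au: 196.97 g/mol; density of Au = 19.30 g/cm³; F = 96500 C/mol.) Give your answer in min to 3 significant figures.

Plated area = 14.4 × 4.76 = 68.54 cm²
Volume = 68.54 × 3.28×10⁻⁴ cm = 0.02248 cm³
m(Au) = 0.02248 × 19.30 = 0.4339 g
n(Au) = 0.4339 / 196.97 = 0.002203 mol; n(e⁻) = 3 × 0.002203 = 0.006609 mol
Q = 0.006609 × 96500 = 637.8 C
t = 637.8 / 0.170 = 3752 s = 62.5 min

62.5 min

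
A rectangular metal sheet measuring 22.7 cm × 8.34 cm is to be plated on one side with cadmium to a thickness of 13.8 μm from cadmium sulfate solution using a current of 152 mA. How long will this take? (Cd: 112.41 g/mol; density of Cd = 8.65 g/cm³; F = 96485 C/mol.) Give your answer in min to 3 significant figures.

Plated area = 22.7 × 8.34 = 189.3 cm²
Volume = 189.3 × 13.8×10⁻⁴ cm = 0.2612 cm³
m(Cd) = 0.2612 × 8.65 = 2.259 g
n(Cd) = 2.259 / 112.41 = 0.02010 mol; n(e⁻) = 2 × 0.02010 = 0.04020 mol
Q = 0.04020 × 96485 = 3879 C
t = 3879 / 0.152 = 25520 s = 425 min

425 min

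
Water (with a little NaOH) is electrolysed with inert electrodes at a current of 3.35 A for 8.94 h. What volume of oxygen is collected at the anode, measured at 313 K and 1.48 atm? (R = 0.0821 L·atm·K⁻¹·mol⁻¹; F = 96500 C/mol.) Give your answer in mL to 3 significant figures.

Charge passed = 3.35 × 32184 = 1.078×10^5 C
n(e⁻) = Q/F = 1.078×10^5/96500 = 1.117 mol
2H₂O → O₂ + 4H⁺ + 4e⁻, so n(O₂) = 1.117 / 4 = 0.2793 mol
V = nRT/P = 0.2793 × 0.0821 × 313 / 1.48 = 4.849 L
= 4850 mL

4850 mL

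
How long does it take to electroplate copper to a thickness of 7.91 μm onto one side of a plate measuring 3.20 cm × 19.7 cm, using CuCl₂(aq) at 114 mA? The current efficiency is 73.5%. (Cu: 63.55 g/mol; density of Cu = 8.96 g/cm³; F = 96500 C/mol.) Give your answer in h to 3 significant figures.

4.50 h

Plated area = 3.20 × 19.7 = 63.04 cm²
Volume = 63.04 × 7.91×10⁻⁴ cm = 0.04986 cm³
m(Cu) = 0.04986 × 8.96 = 0.4467 g
n(Cu) = 0.4467 / 63.55 = 0.007029 mol; n(e⁻) = 2 × 0.007029 = 0.01406 mol
Q = 0.01406 × 96500 / 0.735 = 1846 C
t = 1846 / 0.114 = 16190 s = 4.50 h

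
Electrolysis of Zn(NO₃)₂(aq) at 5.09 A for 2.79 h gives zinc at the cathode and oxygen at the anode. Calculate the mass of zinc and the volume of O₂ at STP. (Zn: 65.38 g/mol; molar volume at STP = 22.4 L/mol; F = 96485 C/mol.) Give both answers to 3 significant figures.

Q = 5.09 × 10044 = 51120 C; n(e⁻) = 51120 / 96485 = 0.5298 mol
Cathode: Zn²⁺ + 2e⁻ → Zn → n(Zn) = 0.5298/2 = 0.2649 mol → 17.3 g
Anode: 2H₂O → O₂ + 4H⁺ + 4e⁻ → n(O₂) = 0.5298/4 = 0.1325 mol → 2.97 L

17.3 g Zn; 2.97 L O₂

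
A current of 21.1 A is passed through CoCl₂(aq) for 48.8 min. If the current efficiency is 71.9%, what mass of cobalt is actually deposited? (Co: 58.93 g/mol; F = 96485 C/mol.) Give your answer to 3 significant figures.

13.6 g

Q = 21.1 × 2928 = 61780 C
n(e⁻) = 61780 / 96485 = 0.6403 mol
Co²⁺ + 2e⁻ → Co, so theoretical m(Co) = 0.3202 × 58.93 = 18.87 g
Actual mass = 71.9% × 18.87 = 13.6 g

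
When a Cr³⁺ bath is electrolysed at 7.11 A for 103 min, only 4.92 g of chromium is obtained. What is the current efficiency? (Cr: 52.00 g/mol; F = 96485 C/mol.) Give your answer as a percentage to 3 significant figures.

Q = 7.11 × 6180 = 43940 C
n(e⁻) = 43940 / 96485 = 0.4554 mol
Cr³⁺ + 3e⁻ → Cr, so theoretical n(Cr) = 0.1518 mol → 7.894 g
Efficiency = 4.92 / 7.894 = 0.6233 = 62.3%

62.3%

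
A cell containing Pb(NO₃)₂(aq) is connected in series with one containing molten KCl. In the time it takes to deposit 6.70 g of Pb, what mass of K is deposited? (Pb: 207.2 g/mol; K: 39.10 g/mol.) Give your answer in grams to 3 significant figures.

2.53 g

n(Pb) = 6.70 / 207.2 = 0.03234 mol
Pb²⁺ + 2e⁻ → Pb, so n(e⁻) = 2 × 0.03234 = 0.06468 mol
The cells are in series, so the same charge (and hence the same n(e⁻) = 0.06468 mol) passes through both.
K⁺ + e⁻ → K, so n(K) = 0.06468 mol
m(K) = 0.06468 × 39.10 = 2.53 g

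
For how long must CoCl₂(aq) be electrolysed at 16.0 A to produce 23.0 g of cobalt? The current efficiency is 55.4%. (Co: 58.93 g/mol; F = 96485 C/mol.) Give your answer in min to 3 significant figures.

142 min

n(Co) = 23.0 / 58.93 = 0.3903 mol
Co²⁺ + 2e⁻ → Co, so n(e⁻) = 2 × 0.3903 = 0.7806 mol
Q = 0.7806 × 96485 / 0.554 = 1.359×10^5 C
t = Q / I = 1.359×10^5 / 16.0 = 8494 s = 142 min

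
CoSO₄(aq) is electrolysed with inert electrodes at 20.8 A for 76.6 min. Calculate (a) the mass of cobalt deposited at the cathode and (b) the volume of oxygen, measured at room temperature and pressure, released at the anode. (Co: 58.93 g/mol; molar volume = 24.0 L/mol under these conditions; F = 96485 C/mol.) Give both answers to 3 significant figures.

29.2 g Co; 5.94 L O₂

Q = 20.8 × 4596 = 95600 C; n(e⁻) = 95600 / 96485 = 0.9908 mol
Cathode: Co²⁺ + 2e⁻ → Co → n(Co) = 0.9908/2 = 0.4954 mol → 29.2 g
Anode: 2H₂O → O₂ + 4H⁺ + 4e⁻ → n(O₂) = 0.9908/4 = 0.2477 mol → 5.94 L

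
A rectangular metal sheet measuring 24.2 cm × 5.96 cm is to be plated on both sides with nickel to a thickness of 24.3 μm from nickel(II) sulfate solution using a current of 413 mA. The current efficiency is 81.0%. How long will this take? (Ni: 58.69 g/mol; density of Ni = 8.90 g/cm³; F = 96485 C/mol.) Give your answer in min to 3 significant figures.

Plated area = 2 × 24.2 × 5.96 = 288.5 cm²
Volume = 288.5 × 24.3×10⁻⁴ cm = 0.7011 cm³
m(Ni) = 0.7011 × 8.90 = 6.240 g
n(Ni) = 6.240 / 58.69 = 0.1063 mol; n(e⁻) = 2 × 0.1063 = 0.2126 mol
Q = 0.2126 × 96485 / 0.810 = 25320 C
t = 25320 / 0.413 = 61310 s = 1020 min

1020 min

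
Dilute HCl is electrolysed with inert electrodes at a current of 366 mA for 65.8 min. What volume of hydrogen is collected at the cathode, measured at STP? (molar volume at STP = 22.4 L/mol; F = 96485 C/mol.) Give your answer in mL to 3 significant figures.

168 mL

Charge passed = 0.366 × 3948 = 1445 C
n(e⁻) = Q/F = 1445/96485 = 0.01498 mol
2H⁺ + 2e⁻ → H₂, so n(H₂) = 0.01498 / 2 = 0.007490 mol
V = 0.007490 × 22.4 = 0.1678 L
= 168 mL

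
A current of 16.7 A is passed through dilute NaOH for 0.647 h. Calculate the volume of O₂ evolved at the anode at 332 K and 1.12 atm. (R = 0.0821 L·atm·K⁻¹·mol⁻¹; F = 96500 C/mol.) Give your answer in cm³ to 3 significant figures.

Q = It = 16.7 × 2329.2 = 38900 C
Moles of electrons = 38900 / 96500 = 0.4031 mol
2H₂O → O₂ + 4H⁺ + 4e⁻, so n(O₂) = 0.4031 / 4 = 0.1008 mol
V = nRT/P = 0.1008 × 0.0821 × 332 / 1.12 = 2.453 L
= 2450 cm³

2450 cm³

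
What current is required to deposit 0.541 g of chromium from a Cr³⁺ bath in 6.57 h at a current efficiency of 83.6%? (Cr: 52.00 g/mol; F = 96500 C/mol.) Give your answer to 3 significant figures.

n(Cr) = 0.541 / 52.00 = 0.01040 mol
Cr³⁺ + 3e⁻ → Cr, so n(e⁻) = 3 × 0.01040 = 0.03120 mol
Q = 0.03120 × 96500 / 0.836 = 3601 C
I = Q / t = 3601 / 23652 s = 0.152 A

0.152 A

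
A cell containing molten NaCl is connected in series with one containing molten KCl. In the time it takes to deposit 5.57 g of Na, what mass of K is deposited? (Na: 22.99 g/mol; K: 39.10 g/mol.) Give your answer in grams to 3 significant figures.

n(Na) = 5.57 / 22.99 = 0.2423 mol
Na⁺ + e⁻ → Na, so n(e⁻) = 0.2423 mol
In series, the same 0.2423 mol of electrons flows through the second cell.
K⁺ + e⁻ → K, so n(K) = 0.2423 mol
m(K) = 0.2423 × 39.10 = 9.47 g

9.47 g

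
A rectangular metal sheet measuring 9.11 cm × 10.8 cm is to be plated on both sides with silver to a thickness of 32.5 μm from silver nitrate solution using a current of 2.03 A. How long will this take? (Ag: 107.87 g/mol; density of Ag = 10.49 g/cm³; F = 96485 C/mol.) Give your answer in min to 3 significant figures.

49.3 min

Plated area = 2 × 9.11 × 10.8 = 196.8 cm²
Volume = 196.8 × 32.5×10⁻⁴ cm = 0.6396 cm³
m(Ag) = 0.6396 × 10.49 = 6.709 g
n(Ag) = 6.709 / 107.87 = 0.06220 mol; n(e⁻) = 0.06220 mol
Q = 0.06220 × 96485 = 6001 C
t = 6001 / 2.03 = 2956 s = 49.3 min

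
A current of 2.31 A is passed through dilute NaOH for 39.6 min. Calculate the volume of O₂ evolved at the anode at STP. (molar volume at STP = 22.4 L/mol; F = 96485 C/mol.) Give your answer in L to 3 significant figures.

Q = It = 2.31 × 2376 = 5489 C
Moles of electrons = 5489 / 96485 = 0.05689 mol
2H₂O → O₂ + 4H⁺ + 4e⁻, so n(O₂) = 0.05689 / 4 = 0.01422 mol
V = 0.01422 × 22.4 = 0.3185 L

0.319 L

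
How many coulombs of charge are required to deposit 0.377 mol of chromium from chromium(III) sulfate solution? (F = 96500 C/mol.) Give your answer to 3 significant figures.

Cr³⁺ + 3e⁻ → Cr, so n(e⁻) = 3 × 0.377 = 1.131 mol
Q = 1.131 × 96500 = 1.091×10^5 C

1.09×10^5 C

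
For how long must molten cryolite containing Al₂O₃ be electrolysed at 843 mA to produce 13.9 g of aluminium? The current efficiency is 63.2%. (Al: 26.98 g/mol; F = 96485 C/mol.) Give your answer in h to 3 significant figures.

n(Al) = 13.9 / 26.98 = 0.5152 mol
Al³⁺ + 3e⁻ → Al, so n(e⁻) = 3 × 0.5152 = 1.546 mol
Q = 1.546 × 96485 / 0.632 = 2.360×10^5 C
t = Q / I = 2.360×10^5 / 0.843 = 2.800×10^5 s = 77.8 h

77.8 h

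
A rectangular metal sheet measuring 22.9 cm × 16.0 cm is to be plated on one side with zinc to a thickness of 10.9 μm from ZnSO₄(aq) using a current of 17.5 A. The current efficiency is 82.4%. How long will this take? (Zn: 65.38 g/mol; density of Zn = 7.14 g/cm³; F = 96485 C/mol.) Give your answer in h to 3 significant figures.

Plated area = 22.9 × 16.0 = 366.4 cm²
Volume = 366.4 × 10.9×10⁻⁴ cm = 0.3994 cm³
m(Zn) = 0.3994 × 7.14 = 2.852 g
n(Zn) = 2.852 / 65.38 = 0.04362 mol; n(e⁻) = 2 × 0.04362 = 0.08724 mol
Q = 0.08724 × 96485 / 0.824 = 10220 C
t = 10220 / 17.5 = 584.0 s = 0.162 h

0.162 h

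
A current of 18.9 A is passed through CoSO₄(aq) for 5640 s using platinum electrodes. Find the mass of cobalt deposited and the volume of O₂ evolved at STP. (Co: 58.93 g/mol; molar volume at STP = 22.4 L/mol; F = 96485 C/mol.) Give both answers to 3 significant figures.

32.6 g Co; 6.19 L O₂

Q = 18.9 × 5640 = 1.066×10^5 C; n(e⁻) = 1.066×10^5 / 96485 = 1.105 mol
Cathode: Co²⁺ + 2e⁻ → Co → n(Co) = 1.105/2 = 0.5525 mol → 32.6 g
Anode: 2H₂O → O₂ + 4H⁺ + 4e⁻ → n(O₂) = 1.105/4 = 0.2763 mol → 6.19 L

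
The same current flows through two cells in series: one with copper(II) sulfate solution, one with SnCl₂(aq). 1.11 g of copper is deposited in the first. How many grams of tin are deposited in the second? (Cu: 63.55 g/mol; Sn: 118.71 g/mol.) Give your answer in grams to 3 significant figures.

n(Cu) = 1.11 / 63.55 = 0.01747 mol
Cu²⁺ + 2e⁻ → Cu, so n(e⁻) = 2 × 0.01747 = 0.03494 mol
In series, the same 0.03494 mol of electrons flows through the second cell.
Sn²⁺ + 2e⁻ → Sn, so n(Sn) = 0.03494 / 2 = 0.01747 mol
m(Sn) = 0.01747 × 118.71 = 2.07 g

2.07 g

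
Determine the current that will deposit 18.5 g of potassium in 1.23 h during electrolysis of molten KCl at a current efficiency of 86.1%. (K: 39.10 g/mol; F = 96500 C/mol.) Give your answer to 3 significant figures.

n(K) = 18.5 / 39.10 = 0.4731 mol
K⁺ + e⁻ → K, so n(e⁻) = 0.4731 mol
Q = 0.4731 × 96500 / 0.861 = 53020 C
I = Q / t = 53020 / 4428 s = 12.0 A

12.0 A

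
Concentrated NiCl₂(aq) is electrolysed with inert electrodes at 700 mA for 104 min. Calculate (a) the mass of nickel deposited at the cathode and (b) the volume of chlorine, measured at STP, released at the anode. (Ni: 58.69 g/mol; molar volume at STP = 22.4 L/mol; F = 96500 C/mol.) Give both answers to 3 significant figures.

1.33 g Ni; 0.507 L Cl₂

Q = 0.700 × 6240 = 4368 C; n(e⁻) = 4368 / 96500 = 0.04526 mol
Cathode: Ni²⁺ + 2e⁻ → Ni → n(Ni) = 0.04526/2 = 0.02263 mol → 1.33 g
Anode: 2Cl⁻ → Cl₂ + 2e⁻ → n(Cl₂) = 0.04526/2 = 0.02263 mol → 0.507 L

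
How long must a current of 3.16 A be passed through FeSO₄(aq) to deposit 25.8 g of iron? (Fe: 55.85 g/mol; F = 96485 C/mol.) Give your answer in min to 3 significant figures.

470 min

n(Fe) = 25.8 / 55.85 = 0.4620 mol
Fe²⁺ + 2e⁻ → Fe, so n(e⁻) = 2 × 0.4620 = 0.9240 mol
Q = 0.9240 × 96485 = 89150 C
t = Q / I = 89150 / 3.16 = 28210 s = 470 min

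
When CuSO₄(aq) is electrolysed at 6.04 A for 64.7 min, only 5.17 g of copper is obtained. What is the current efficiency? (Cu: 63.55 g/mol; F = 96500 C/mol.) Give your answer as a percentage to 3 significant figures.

67.0%

Q = 6.04 × 3882 = 23450 C
n(e⁻) = 23450 / 96500 = 0.2430 mol
Cu²⁺ + 2e⁻ → Cu, so theoretical n(Cu) = 0.1215 mol → 7.721 g
Efficiency = 5.17 / 7.721 = 0.6696 = 67.0%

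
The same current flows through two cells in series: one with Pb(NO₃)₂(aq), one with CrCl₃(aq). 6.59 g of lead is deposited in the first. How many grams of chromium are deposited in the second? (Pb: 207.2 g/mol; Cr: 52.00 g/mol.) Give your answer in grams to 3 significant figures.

n(Pb) = 6.59 / 207.2 = 0.03181 mol
Pb²⁺ + 2e⁻ → Pb, so n(e⁻) = 2 × 0.03181 = 0.06362 mol
In series, the same 0.06362 mol of electrons flows through the second cell.
Cr³⁺ + 3e⁻ → Cr, so n(Cr) = 0.06362 / 3 = 0.02121 mol
m(Cr) = 0.02121 × 52.00 = 1.10 g

1.10 g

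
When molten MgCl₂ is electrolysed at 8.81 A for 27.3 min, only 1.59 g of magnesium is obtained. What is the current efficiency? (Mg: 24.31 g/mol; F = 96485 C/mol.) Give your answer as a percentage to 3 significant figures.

Q = 8.81 × 1638 = 14430 C
n(e⁻) = 14430 / 96485 = 0.1496 mol
Mg²⁺ + 2e⁻ → Mg, so theoretical n(Mg) = 0.07480 mol → 1.818 g
Efficiency = 1.59 / 1.818 = 0.8746 = 87.5%

87.5%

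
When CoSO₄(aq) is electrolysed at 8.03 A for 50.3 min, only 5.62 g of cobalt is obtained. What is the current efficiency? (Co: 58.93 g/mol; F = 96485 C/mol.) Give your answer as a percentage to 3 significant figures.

75.9%

Q = 8.03 × 3018 = 24230 C
n(e⁻) = 24230 / 96485 = 0.2511 mol
Co²⁺ + 2e⁻ → Co, so theoretical n(Co) = 0.1256 mol → 7.402 g
Efficiency = 5.62 / 7.402 = 0.7593 = 75.9%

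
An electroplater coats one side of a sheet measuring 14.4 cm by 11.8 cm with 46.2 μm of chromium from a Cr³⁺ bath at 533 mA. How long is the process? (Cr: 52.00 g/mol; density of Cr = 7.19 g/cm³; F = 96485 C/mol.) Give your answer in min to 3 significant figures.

982 min

Plated area = 14.4 × 11.8 = 169.9 cm²
Volume = 169.9 × 46.2×10⁻⁴ cm = 0.7849 cm³
m(Cr) = 0.7849 × 7.19 = 5.643 g
n(Cr) = 5.643 / 52.00 = 0.1085 mol; n(e⁻) = 3 × 0.1085 = 0.3255 mol
Q = 0.3255 × 96485 = 31410 C
t = 31410 / 0.533 = 58930 s = 982 min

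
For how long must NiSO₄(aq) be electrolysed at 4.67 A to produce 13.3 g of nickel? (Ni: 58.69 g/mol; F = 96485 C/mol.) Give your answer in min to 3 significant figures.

156 min

n(Ni) = 13.3 / 58.69 = 0.2266 mol
Ni²⁺ + 2e⁻ → Ni, so n(e⁻) = 2 × 0.2266 = 0.4532 mol
Q = 0.4532 × 96485 = 43730 C
t = Q / I = 43730 / 4.67 = 9364 s = 156 min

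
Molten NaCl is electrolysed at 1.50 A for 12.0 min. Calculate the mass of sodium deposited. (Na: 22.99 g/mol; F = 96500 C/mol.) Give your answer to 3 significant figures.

0.257 g

Charge passed = 1.50 × 720 = 1080 C
n(e⁻) = 1080 / 96500 = 0.01119 mol
Na⁺ + e⁻ → Na, so n(Na) = 0.01119 mol
m = 0.01119 × 22.99 = 0.257 g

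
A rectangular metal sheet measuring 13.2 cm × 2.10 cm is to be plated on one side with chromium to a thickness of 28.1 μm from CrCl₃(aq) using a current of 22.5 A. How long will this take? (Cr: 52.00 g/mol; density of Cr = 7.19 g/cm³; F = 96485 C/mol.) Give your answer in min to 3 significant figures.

2.31 min

Plated area = 13.2 × 2.10 = 27.72 cm²
Volume = 27.72 × 28.1×10⁻⁴ cm = 0.07789 cm³
m(Cr) = 0.07789 × 7.19 = 0.5600 g
n(Cr) = 0.5600 / 52.00 = 0.01077 mol; n(e⁻) = 3 × 0.01077 = 0.03231 mol
Q = 0.03231 × 96485 = 3117 C
t = 3117 / 22.5 = 138.5 s = 2.31 min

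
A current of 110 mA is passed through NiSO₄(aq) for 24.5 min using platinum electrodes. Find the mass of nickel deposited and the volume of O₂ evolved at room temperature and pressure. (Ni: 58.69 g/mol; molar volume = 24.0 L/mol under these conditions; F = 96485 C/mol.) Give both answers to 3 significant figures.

Q = 0.110 × 1470 = 161.7 C; n(e⁻) = 161.7 / 96485 = 0.001676 mol
Cathode: Ni²⁺ + 2e⁻ → Ni → n(Ni) = 0.001676/2 = 8.380×10^-4 mol → 0.0492 g
Anode: 2H₂O → O₂ + 4H⁺ + 4e⁻ → n(O₂) = 0.001676/4 = 4.190×10^-4 mol → 0.0101 L

0.0492 g Ni; 0.0101 L O₂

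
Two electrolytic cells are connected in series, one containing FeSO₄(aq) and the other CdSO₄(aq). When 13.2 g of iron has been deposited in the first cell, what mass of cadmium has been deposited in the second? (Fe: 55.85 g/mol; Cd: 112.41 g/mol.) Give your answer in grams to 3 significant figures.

n(Fe) = 13.2 / 55.85 = 0.2363 mol
Fe²⁺ + 2e⁻ → Fe, so n(e⁻) = 2 × 0.2363 = 0.4726 mol
The cells are in series, so the same charge (and hence the same n(e⁻) = 0.4726 mol) passes through both.
Cd²⁺ + 2e⁻ → Cd, so n(Cd) = 0.4726 / 2 = 0.2363 mol
m(Cd) = 0.2363 × 112.41 = 26.6 g

26.6 g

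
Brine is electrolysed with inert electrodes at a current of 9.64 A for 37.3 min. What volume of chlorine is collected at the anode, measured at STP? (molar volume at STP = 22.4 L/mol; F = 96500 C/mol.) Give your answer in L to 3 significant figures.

2.50 L

Charge passed = 9.64 × 2238 = 21570 C
Moles of electrons = 21570 / 96500 = 0.2235 mol
2Cl⁻ → Cl₂ + 2e⁻, so n(Cl₂) = 0.2235 / 2 = 0.1118 mol
V = 0.1118 × 22.4 = 2.504 L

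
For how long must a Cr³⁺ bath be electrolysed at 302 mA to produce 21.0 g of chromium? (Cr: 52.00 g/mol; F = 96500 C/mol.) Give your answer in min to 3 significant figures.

6450 min

n(Cr) = 21.0 / 52.00 = 0.4038 mol
Cr³⁺ + 3e⁻ → Cr, so n(e⁻) = 3 × 0.4038 = 1.211 mol
Q = 1.211 × 96500 = 1.169×10^5 C
t = Q / I = 1.169×10^5 / 0.302 = 3.871×10^5 s = 6450 min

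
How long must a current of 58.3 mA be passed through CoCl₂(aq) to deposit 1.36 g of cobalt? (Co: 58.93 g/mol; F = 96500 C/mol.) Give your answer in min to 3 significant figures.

1270 min

n(Co) = 1.36 / 58.93 = 0.02308 mol
Co²⁺ + 2e⁻ → Co, so n(e⁻) = 2 × 0.02308 = 0.04616 mol
Q = 0.04616 × 96500 = 4454 C
t = Q / I = 4454 / 0.0583 = 76400 s = 1270 min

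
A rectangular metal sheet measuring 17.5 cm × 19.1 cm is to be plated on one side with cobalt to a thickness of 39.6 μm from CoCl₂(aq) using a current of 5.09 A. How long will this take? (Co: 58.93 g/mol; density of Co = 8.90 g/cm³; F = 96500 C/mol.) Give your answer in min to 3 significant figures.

126 min

Plated area = 17.5 × 19.1 = 334.3 cm²
Volume = 334.3 × 39.6×10⁻⁴ cm = 1.324 cm³
m(Co) = 1.324 × 8.90 = 11.78 g
n(Co) = 11.78 / 58.93 = 0.1999 mol; n(e⁻) = 2 × 0.1999 = 0.3998 mol
Q = 0.3998 × 96500 = 38580 C
t = 38580 / 5.09 = 7580 s = 126 min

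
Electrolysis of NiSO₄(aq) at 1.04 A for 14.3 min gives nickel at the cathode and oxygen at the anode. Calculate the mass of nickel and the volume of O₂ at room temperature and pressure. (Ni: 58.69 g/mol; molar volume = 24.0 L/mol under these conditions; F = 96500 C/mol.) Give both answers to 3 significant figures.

Q = 1.04 × 858 = 892.3 C; n(e⁻) = 892.3 / 96500 = 0.009247 mol
Cathode: Ni²⁺ + 2e⁻ → Ni → n(Ni) = 0.009247/2 = 0.004624 mol → 0.271 g
Anode: 2H₂O → O₂ + 4H⁺ + 4e⁻ → n(O₂) = 0.009247/4 = 0.002312 mol → 0.0555 L

0.271 g Ni; 0.0555 L O₂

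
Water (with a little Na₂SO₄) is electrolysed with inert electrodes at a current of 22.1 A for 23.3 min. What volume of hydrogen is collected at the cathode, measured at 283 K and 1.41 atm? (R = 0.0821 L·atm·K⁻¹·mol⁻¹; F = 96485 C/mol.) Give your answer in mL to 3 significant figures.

Q = It = 22.1 × 1398 = 30900 C
n(e⁻) = Q/F = 30900/96485 = 0.3203 mol
2H⁺ + 2e⁻ → H₂, so n(H₂) = 0.3203 / 2 = 0.1602 mol
V = nRT/P = 0.1602 × 0.0821 × 283 / 1.41 = 2.640 L
= 2640 mL

2640 mL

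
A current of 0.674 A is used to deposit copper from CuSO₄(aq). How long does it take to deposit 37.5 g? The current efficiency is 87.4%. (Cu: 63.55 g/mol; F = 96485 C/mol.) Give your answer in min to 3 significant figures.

3220 min

n(Cu) = 37.5 / 63.55 = 0.5901 mol
Cu²⁺ + 2e⁻ → Cu, so n(e⁻) = 2 × 0.5901 = 1.180 mol
Q = 1.180 × 96485 / 0.874 = 1.303×10^5 C
t = Q / I = 1.303×10^5 / 0.674 = 1.933×10^5 s = 3220 min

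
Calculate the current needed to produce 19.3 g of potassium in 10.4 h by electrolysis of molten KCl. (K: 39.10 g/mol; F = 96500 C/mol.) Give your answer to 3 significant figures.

1.27 A

n(K) = 19.3 / 39.10 = 0.4936 mol
K⁺ + e⁻ → K, so n(e⁻) = 0.4936 mol
Q = 0.4936 × 96500 = 47630 C
I = Q / t = 47630 / 37440 s = 1.27 A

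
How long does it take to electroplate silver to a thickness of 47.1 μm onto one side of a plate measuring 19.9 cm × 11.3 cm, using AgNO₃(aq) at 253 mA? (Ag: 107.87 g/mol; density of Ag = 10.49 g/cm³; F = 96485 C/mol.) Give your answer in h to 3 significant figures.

Plated area = 19.9 × 11.3 = 224.9 cm²
Volume = 224.9 × 47.1×10⁻⁴ cm = 1.059 cm³
m(Ag) = 1.059 × 10.49 = 11.11 g
n(Ag) = 11.11 / 107.87 = 0.1030 mol; n(e⁻) = 0.1030 mol
Q = 0.1030 × 96485 = 9938 C
t = 9938 / 0.253 = 39280 s = 10.9 h

10.9 h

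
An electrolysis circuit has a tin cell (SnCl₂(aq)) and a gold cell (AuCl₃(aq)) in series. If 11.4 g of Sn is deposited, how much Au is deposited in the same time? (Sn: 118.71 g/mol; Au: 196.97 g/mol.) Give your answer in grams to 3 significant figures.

n(Sn) = 11.4 / 118.71 = 0.09603 mol
Sn²⁺ + 2e⁻ → Sn, so n(e⁻) = 2 × 0.09603 = 0.1921 mol
In series, the same 0.1921 mol of electrons flows through the second cell.
Au³⁺ + 3e⁻ → Au, so n(Au) = 0.1921 / 3 = 0.06403 mol
m(Au) = 0.06403 × 196.97 = 12.6 g

12.6 g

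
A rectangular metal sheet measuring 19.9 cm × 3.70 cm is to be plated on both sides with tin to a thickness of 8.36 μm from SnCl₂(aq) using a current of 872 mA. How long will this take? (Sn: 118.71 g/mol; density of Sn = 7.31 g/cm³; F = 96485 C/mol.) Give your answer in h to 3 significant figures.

0.466 h

Plated area = 2 × 19.9 × 3.70 = 147.3 cm²
Volume = 147.3 × 8.36×10⁻⁴ cm = 0.1231 cm³
m(Sn) = 0.1231 × 7.31 = 0.8999 g
n(Sn) = 0.8999 / 118.71 = 0.007581 mol; n(e⁻) = 2 × 0.007581 = 0.01516 mol
Q = 0.01516 × 96485 = 1463 C
t = 1463 / 0.872 = 1678 s = 0.466 h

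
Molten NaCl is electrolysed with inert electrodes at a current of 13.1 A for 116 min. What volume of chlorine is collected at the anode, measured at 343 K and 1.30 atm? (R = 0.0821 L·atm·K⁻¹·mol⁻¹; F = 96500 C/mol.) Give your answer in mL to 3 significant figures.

Charge passed = 13.1 × 6960 = 91180 C
n(e⁻) = 91180 / 96500 = 0.9449 mol
2Cl⁻ → Cl₂ + 2e⁻, so n(Cl₂) = 0.9449 / 2 = 0.4725 mol
V = nRT/P = 0.4725 × 0.0821 × 343 / 1.30 = 10.24 L
= 10200 mL

10200 mL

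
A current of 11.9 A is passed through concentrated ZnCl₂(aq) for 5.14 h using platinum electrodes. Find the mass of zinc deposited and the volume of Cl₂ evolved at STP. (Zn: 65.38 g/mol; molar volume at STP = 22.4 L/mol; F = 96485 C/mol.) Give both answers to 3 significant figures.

Q = 11.9 × 18504 = 2.202×10^5 C; n(e⁻) = 2.202×10^5 / 96485 = 2.282 mol
Cathode: Zn²⁺ + 2e⁻ → Zn → n(Zn) = 2.282/2 = 1.141 mol → 74.6 g
Anode: 2Cl⁻ → Cl₂ + 2e⁻ → n(Cl₂) = 2.282/2 = 1.141 mol → 25.6 L

74.6 g Zn; 25.6 L Cl₂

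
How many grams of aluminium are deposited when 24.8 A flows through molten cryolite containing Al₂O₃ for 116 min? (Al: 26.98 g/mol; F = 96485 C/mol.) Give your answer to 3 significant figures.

16.1 g

Q = 24.8 A × 6960 s = 1.726×10^5 C
Moles of electrons = 1.726×10^5 / 96485 = 1.789 mol
Al³⁺ + 3e⁻ → Al, so n(Al) = 1.789 / 3 = 0.5963 mol
m = 0.5963 × 26.98 = 16.1 g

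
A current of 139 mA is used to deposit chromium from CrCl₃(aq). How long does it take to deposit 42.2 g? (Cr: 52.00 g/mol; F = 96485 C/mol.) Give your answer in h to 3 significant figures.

n(Cr) = 42.2 / 52.00 = 0.8115 mol
Cr³⁺ + 3e⁻ → Cr, so n(e⁻) = 3 × 0.8115 = 2.435 mol
Q = 2.435 × 96485 = 2.349×10^5 C
t = Q / I = 2.349×10^5 / 0.139 = 1.690×10^6 s = 469 h

469 h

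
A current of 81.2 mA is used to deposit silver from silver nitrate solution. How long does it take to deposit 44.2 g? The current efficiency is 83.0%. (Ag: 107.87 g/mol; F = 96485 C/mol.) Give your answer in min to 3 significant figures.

n(Ag) = 44.2 / 107.87 = 0.4098 mol
Ag⁺ + e⁻ → Ag, so n(e⁻) = 0.4098 mol
Q = 0.4098 × 96485 / 0.830 = 47640 C
t = Q / I = 47640 / 0.0812 = 5.867×10^5 s = 9780 min

9780 min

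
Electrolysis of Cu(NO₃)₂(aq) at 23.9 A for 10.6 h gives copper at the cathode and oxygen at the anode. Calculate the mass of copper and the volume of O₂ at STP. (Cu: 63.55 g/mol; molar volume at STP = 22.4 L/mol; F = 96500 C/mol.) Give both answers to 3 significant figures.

300 g Cu; 52.9 L O₂

Q = 23.9 × 38160 = 9.120×10^5 C; n(e⁻) = 9.120×10^5 / 96500 = 9.451 mol
Cathode: Cu²⁺ + 2e⁻ → Cu → n(Cu) = 9.451/2 = 4.726 mol → 300 g
Anode: 2H₂O → O₂ + 4H⁺ + 4e⁻ → n(O₂) = 9.451/4 = 2.363 mol → 52.9 L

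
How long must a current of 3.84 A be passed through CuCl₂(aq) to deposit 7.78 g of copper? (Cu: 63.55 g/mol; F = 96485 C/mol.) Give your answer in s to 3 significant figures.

6150 s

n(Cu) = 7.78 / 63.55 = 0.1224 mol
Cu²⁺ + 2e⁻ → Cu, so n(e⁻) = 2 × 0.1224 = 0.2448 mol
Q = 0.2448 × 96485 = 23620 C
t = Q / I = 23620 / 3.84 = 6151 s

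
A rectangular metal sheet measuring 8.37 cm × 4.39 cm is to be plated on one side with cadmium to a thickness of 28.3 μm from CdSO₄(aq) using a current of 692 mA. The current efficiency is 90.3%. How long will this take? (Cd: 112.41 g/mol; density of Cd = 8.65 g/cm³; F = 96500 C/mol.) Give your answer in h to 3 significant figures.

Plated area = 8.37 × 4.39 = 36.74 cm²
Volume = 36.74 × 28.3×10⁻⁴ cm = 0.1040 cm³
m(Cd) = 0.1040 × 8.65 = 0.8996 g
n(Cd) = 0.8996 / 112.41 = 0.008003 mol; n(e⁻) = 2 × 0.008003 = 0.01601 mol
Q = 0.01601 × 96500 / 0.903 = 1711 C
t = 1711 / 0.692 = 2473 s = 0.687 h

0.687 h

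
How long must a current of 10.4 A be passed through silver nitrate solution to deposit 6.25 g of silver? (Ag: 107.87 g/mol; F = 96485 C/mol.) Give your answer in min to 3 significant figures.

8.96 min

n(Ag) = 6.25 / 107.87 = 0.05794 mol
Ag⁺ + e⁻ → Ag, so n(e⁻) = 0.05794 mol
Q = 0.05794 × 96485 = 5590 C
t = Q / I = 5590 / 10.4 = 537.5 s = 8.96 min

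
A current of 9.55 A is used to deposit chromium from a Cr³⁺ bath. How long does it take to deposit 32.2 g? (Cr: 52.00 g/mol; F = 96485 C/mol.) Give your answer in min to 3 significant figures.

313 min

n(Cr) = 32.2 / 52.00 = 0.6192 mol
Cr³⁺ + 3e⁻ → Cr, so n(e⁻) = 3 × 0.6192 = 1.858 mol
Q = 1.858 × 96485 = 1.793×10^5 C
t = Q / I = 1.793×10^5 / 9.55 = 18770 s = 313 min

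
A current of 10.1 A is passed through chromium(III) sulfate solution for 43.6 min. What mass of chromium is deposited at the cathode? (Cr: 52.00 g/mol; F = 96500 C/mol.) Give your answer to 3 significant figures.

Q = 10.1 A × 2616 s = 26420 C
Moles of electrons = 26420 / 96500 = 0.2738 mol
Cr³⁺ + 3e⁻ → Cr, so n(Cr) = 0.2738 / 3 = 0.09127 mol
m = 0.09127 × 52.00 = 4.75 g

4.75 g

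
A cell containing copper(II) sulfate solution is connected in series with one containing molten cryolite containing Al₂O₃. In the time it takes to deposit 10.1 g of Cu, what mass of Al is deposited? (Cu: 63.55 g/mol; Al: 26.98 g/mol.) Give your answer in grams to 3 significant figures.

2.86 g

n(Cu) = 10.1 / 63.55 = 0.1589 mol
Cu²⁺ + 2e⁻ → Cu, so n(e⁻) = 2 × 0.1589 = 0.3178 mol
Since the cells are in series, n(e⁻) in the Al cell is also 0.3178 mol.
Al³⁺ + 3e⁻ → Al, so n(Al) = 0.3178 / 3 = 0.1059 mol
m(Al) = 0.1059 × 26.98 = 2.86 g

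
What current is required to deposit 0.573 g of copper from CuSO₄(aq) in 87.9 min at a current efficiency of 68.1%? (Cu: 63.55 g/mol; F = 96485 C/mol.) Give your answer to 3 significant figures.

n(Cu) = 0.573 / 63.55 = 0.009017 mol
Cu²⁺ + 2e⁻ → Cu, so n(e⁻) = 2 × 0.009017 = 0.01803 mol
Q = 0.01803 × 96485 / 0.681 = 2555 C
I = Q / t = 2555 / 5274 s = 0.484 A

0.484 A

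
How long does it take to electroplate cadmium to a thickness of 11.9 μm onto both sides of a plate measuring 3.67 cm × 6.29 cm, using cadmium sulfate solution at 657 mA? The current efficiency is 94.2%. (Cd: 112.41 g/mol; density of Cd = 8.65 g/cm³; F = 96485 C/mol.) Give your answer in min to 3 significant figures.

Plated area = 2 × 3.67 × 6.29 = 46.17 cm²
Volume = 46.17 × 11.9×10⁻⁴ cm = 0.05494 cm³
m(Cd) = 0.05494 × 8.65 = 0.4752 g
n(Cd) = 0.4752 / 112.41 = 0.004227 mol; n(e⁻) = 2 × 0.004227 = 0.008454 mol
Q = 0.008454 × 96485 / 0.942 = 865.9 C
t = 865.9 / 0.657 = 1318 s = 22.0 min

22.0 min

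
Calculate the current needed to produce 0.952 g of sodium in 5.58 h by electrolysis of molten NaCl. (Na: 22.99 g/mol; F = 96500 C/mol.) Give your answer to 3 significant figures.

n(Na) = 0.952 / 22.99 = 0.04141 mol
Na⁺ + e⁻ → Na, so n(e⁻) = 0.04141 mol
Q = 0.04141 × 96500 = 3996 C
I = Q / t = 3996 / 20088 s = 0.199 A

0.199 A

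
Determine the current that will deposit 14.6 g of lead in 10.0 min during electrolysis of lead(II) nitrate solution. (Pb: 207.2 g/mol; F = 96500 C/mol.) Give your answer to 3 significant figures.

n(Pb) = 14.6 / 207.2 = 0.07046 mol
Pb²⁺ + 2e⁻ → Pb, so n(e⁻) = 2 × 0.07046 = 0.1409 mol
Q = 0.1409 × 96500 = 13600 C
I = Q / t = 13600 / 600 s = 22.7 A

22.7 A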